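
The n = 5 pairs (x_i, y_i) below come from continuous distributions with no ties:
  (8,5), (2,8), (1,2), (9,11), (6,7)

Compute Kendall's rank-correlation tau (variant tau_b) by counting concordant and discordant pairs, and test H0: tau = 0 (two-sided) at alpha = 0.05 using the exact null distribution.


Step 1: Enumerate the 10 unordered pairs (i,j) with i<j and classify each by sign(x_j-x_i) * sign(y_j-y_i).
  (1,2):dx=-6,dy=+3->D; (1,3):dx=-7,dy=-3->C; (1,4):dx=+1,dy=+6->C; (1,5):dx=-2,dy=+2->D
  (2,3):dx=-1,dy=-6->C; (2,4):dx=+7,dy=+3->C; (2,5):dx=+4,dy=-1->D; (3,4):dx=+8,dy=+9->C
  (3,5):dx=+5,dy=+5->C; (4,5):dx=-3,dy=-4->C
Step 2: C = 7, D = 3, total pairs = 10.
Step 3: tau = (C - D)/(n(n-1)/2) = (7 - 3)/10 = 0.400000.
Step 4: Exact two-sided p-value (enumerate n! = 120 permutations of y under H0): p = 0.483333.
Step 5: alpha = 0.05. fail to reject H0.

tau_b = 0.4000 (C=7, D=3), p = 0.483333, fail to reject H0.


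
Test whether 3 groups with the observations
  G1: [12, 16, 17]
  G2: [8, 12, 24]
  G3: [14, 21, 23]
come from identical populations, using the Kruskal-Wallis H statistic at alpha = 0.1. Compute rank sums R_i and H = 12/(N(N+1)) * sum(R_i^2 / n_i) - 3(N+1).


Step 1: Combine all N = 9 observations and assign midranks.
sorted (value, group, rank): (8,G2,1), (12,G1,2.5), (12,G2,2.5), (14,G3,4), (16,G1,5), (17,G1,6), (21,G3,7), (23,G3,8), (24,G2,9)
Step 2: Sum ranks within each group.
R_1 = 13.5 (n_1 = 3)
R_2 = 12.5 (n_2 = 3)
R_3 = 19 (n_3 = 3)
Step 3: H = 12/(N(N+1)) * sum(R_i^2/n_i) - 3(N+1)
     = 12/(9*10) * (13.5^2/3 + 12.5^2/3 + 19^2/3) - 3*10
     = 0.133333 * 233.167 - 30
     = 1.088889.
Step 4: Ties present; correction factor C = 1 - 6/(9^3 - 9) = 0.991667. Corrected H = 1.088889 / 0.991667 = 1.098039.
Step 5: Under H0, H ~ chi^2(2); p-value = 0.577516.
Step 6: alpha = 0.1. fail to reject H0.

H = 1.0980, df = 2, p = 0.577516, fail to reject H0.


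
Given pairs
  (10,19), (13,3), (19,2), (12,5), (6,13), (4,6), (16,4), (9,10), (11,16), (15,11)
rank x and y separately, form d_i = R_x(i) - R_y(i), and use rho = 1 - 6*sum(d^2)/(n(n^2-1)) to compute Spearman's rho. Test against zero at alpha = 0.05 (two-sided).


Step 1: Rank x and y separately (midranks; no ties here).
rank(x): 10->4, 13->7, 19->10, 12->6, 6->2, 4->1, 16->9, 9->3, 11->5, 15->8
rank(y): 19->10, 3->2, 2->1, 5->4, 13->8, 6->5, 4->3, 10->6, 16->9, 11->7
Step 2: d_i = R_x(i) - R_y(i); compute d_i^2.
  (4-10)^2=36, (7-2)^2=25, (10-1)^2=81, (6-4)^2=4, (2-8)^2=36, (1-5)^2=16, (9-3)^2=36, (3-6)^2=9, (5-9)^2=16, (8-7)^2=1
sum(d^2) = 260.
Step 3: rho = 1 - 6*260 / (10*(10^2 - 1)) = 1 - 1560/990 = -0.575758.
Step 4: Under H0, t = rho * sqrt((n-2)/(1-rho^2)) = -1.9917 ~ t(8).
Step 5: Two-sided p-value from the t-distribution with 8 df = 0.081553.
Step 6: alpha = 0.05. fail to reject H0.

rho = -0.5758, p = 0.081553, fail to reject H0 at alpha = 0.05.


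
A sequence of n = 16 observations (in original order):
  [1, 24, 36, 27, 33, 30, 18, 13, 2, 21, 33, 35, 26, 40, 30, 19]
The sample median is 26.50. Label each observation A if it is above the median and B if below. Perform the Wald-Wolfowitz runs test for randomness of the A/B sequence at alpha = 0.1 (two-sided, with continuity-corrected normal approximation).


Step 1: Compute median = 26.50; label A = above, B = below.
Labels in order: BBAAAABBBBAABAAB  (n_A = 8, n_B = 8)
Step 2: Count runs R = 7.
Step 3: Under H0 (random ordering), E[R] = 2*n_A*n_B/(n_A+n_B) + 1 = 2*8*8/16 + 1 = 9.0000.
        Var[R] = 2*n_A*n_B*(2*n_A*n_B - n_A - n_B) / ((n_A+n_B)^2 * (n_A+n_B-1)) = 14336/3840 = 3.7333.
        SD[R] = 1.9322.
Step 4: Continuity-corrected z = (R + 0.5 - E[R]) / SD[R] = (7 + 0.5 - 9.0000) / 1.9322 = -0.7763.
Step 5: Two-sided p-value via normal approximation = 2*(1 - Phi(|z|)) = 0.437558.
Step 6: alpha = 0.1. fail to reject H0.

R = 7, z = -0.7763, p = 0.437558, fail to reject H0.


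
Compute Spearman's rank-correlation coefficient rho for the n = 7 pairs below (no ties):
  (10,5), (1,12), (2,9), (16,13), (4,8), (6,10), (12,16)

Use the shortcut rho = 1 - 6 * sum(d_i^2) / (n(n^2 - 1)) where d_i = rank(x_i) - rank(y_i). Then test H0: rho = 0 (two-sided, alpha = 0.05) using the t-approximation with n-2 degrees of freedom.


Step 1: Rank x and y separately (midranks; no ties here).
rank(x): 10->5, 1->1, 2->2, 16->7, 4->3, 6->4, 12->6
rank(y): 5->1, 12->5, 9->3, 13->6, 8->2, 10->4, 16->7
Step 2: d_i = R_x(i) - R_y(i); compute d_i^2.
  (5-1)^2=16, (1-5)^2=16, (2-3)^2=1, (7-6)^2=1, (3-2)^2=1, (4-4)^2=0, (6-7)^2=1
sum(d^2) = 36.
Step 3: rho = 1 - 6*36 / (7*(7^2 - 1)) = 1 - 216/336 = 0.357143.
Step 4: Under H0, t = rho * sqrt((n-2)/(1-rho^2)) = 0.8550 ~ t(5).
Step 5: Two-sided p-value from the t-distribution with 5 df = 0.431611.
Step 6: alpha = 0.05. fail to reject H0.

rho = 0.3571, p = 0.431611, fail to reject H0 at alpha = 0.05.


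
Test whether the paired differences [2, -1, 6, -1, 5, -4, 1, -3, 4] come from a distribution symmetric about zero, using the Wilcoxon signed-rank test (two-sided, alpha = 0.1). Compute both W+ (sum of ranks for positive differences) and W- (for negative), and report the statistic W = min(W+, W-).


Step 1: Drop any zero differences (none here) and take |d_i|.
|d| = [2, 1, 6, 1, 5, 4, 1, 3, 4]
Step 2: Midrank |d_i| (ties get averaged ranks).
ranks: |2|->4, |1|->2, |6|->9, |1|->2, |5|->8, |4|->6.5, |1|->2, |3|->5, |4|->6.5
Step 3: Attach original signs; sum ranks with positive sign and with negative sign.
W+ = 4 + 9 + 8 + 2 + 6.5 = 29.5
W- = 2 + 2 + 6.5 + 5 = 15.5
(Check: W+ + W- = 45 should equal n(n+1)/2 = 45.)
Step 4: Test statistic W = min(W+, W-) = 15.5.
Step 5: Ties in |d|, so use the tie-corrected normal approximation.
        E[W] = n(n+1)/4 = 9*10/4 = 22.5.
        Tie groups: |d|=1 (t=3), |d|=4 (t=2); sum(t^3 - t) = 30.
        Var[W] = n(n+1)(2n+1)/24 - sum(t^3-t)/48 = 1710/24 - 30/48 = 70.625.
        z = (W - E[W]) / sqrt(Var[W]) = (15.5 - 22.5) / 8.4039 = -0.8329.
        Two-sided p = 2*Phi(z) = 0.404873.
Step 6: alpha = 0.1. fail to reject H0.

W+ = 29.5, W- = 15.5, W = min = 15.5, p = 0.404873, fail to reject H0.


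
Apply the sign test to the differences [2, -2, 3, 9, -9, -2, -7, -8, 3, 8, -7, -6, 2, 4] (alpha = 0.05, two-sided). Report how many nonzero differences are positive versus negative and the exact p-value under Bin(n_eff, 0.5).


Step 1: Discard zero differences. Original n = 14; n_eff = number of nonzero differences = 14.
Nonzero differences (with sign): +2, -2, +3, +9, -9, -2, -7, -8, +3, +8, -7, -6, +2, +4
Step 2: Count signs: positive = 7, negative = 7.
Step 3: Under H0: P(positive) = 0.5, so the number of positives S ~ Bin(14, 0.5).
Step 4: Two-sided exact p-value = sum of Bin(14,0.5) probabilities at or below the observed probability = 1.000000.
Step 5: alpha = 0.05. fail to reject H0.

n_eff = 14, pos = 7, neg = 7, p = 1.000000, fail to reject H0.


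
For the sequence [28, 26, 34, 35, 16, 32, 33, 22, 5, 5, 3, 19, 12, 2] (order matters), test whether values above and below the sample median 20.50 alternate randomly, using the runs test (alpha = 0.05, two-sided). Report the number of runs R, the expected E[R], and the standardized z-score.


Step 1: Compute median = 20.50; label A = above, B = below.
Labels in order: AAAABAAABBBBBB  (n_A = 7, n_B = 7)
Step 2: Count runs R = 4.
Step 3: Under H0 (random ordering), E[R] = 2*n_A*n_B/(n_A+n_B) + 1 = 2*7*7/14 + 1 = 8.0000.
        Var[R] = 2*n_A*n_B*(2*n_A*n_B - n_A - n_B) / ((n_A+n_B)^2 * (n_A+n_B-1)) = 8232/2548 = 3.2308.
        SD[R] = 1.7974.
Step 4: Continuity-corrected z = (R + 0.5 - E[R]) / SD[R] = (4 + 0.5 - 8.0000) / 1.7974 = -1.9472.
Step 5: Two-sided p-value via normal approximation = 2*(1 - Phi(|z|)) = 0.051508.
Step 6: alpha = 0.05. fail to reject H0.

R = 4, z = -1.9472, p = 0.051508, fail to reject H0.


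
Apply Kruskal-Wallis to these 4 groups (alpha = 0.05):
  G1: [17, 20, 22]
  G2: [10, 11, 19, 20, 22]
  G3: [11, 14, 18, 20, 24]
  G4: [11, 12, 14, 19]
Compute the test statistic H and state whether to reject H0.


Step 1: Combine all N = 17 observations and assign midranks.
sorted (value, group, rank): (10,G2,1), (11,G2,3), (11,G3,3), (11,G4,3), (12,G4,5), (14,G3,6.5), (14,G4,6.5), (17,G1,8), (18,G3,9), (19,G2,10.5), (19,G4,10.5), (20,G1,13), (20,G2,13), (20,G3,13), (22,G1,15.5), (22,G2,15.5), (24,G3,17)
Step 2: Sum ranks within each group.
R_1 = 36.5 (n_1 = 3)
R_2 = 43 (n_2 = 5)
R_3 = 48.5 (n_3 = 5)
R_4 = 25 (n_4 = 4)
Step 3: H = 12/(N(N+1)) * sum(R_i^2/n_i) - 3(N+1)
     = 12/(17*18) * (36.5^2/3 + 43^2/5 + 48.5^2/5 + 25^2/4) - 3*18
     = 0.039216 * 1440.58 - 54
     = 2.493464.
Step 4: Ties present; correction factor C = 1 - 66/(17^3 - 17) = 0.986520. Corrected H = 2.493464 / 0.986520 = 2.527536.
Step 5: Under H0, H ~ chi^2(3); p-value = 0.470335.
Step 6: alpha = 0.05. fail to reject H0.

H = 2.5275, df = 3, p = 0.470335, fail to reject H0.


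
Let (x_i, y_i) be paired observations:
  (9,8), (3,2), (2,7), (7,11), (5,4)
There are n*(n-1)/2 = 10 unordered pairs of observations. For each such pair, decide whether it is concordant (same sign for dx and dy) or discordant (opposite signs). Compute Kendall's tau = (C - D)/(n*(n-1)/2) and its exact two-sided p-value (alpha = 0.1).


Step 1: Enumerate the 10 unordered pairs (i,j) with i<j and classify each by sign(x_j-x_i) * sign(y_j-y_i).
  (1,2):dx=-6,dy=-6->C; (1,3):dx=-7,dy=-1->C; (1,4):dx=-2,dy=+3->D; (1,5):dx=-4,dy=-4->C
  (2,3):dx=-1,dy=+5->D; (2,4):dx=+4,dy=+9->C; (2,5):dx=+2,dy=+2->C; (3,4):dx=+5,dy=+4->C
  (3,5):dx=+3,dy=-3->D; (4,5):dx=-2,dy=-7->C
Step 2: C = 7, D = 3, total pairs = 10.
Step 3: tau = (C - D)/(n(n-1)/2) = (7 - 3)/10 = 0.400000.
Step 4: Exact two-sided p-value (enumerate n! = 120 permutations of y under H0): p = 0.483333.
Step 5: alpha = 0.1. fail to reject H0.

tau_b = 0.4000 (C=7, D=3), p = 0.483333, fail to reject H0.


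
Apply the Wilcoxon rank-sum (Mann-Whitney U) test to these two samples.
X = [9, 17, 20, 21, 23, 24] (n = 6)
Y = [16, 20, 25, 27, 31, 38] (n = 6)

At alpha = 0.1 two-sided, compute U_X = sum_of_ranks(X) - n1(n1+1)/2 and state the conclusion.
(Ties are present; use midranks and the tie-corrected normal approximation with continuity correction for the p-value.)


Step 1: Combine and sort all 12 observations; assign midranks.
sorted (value, group): (9,X), (16,Y), (17,X), (20,X), (20,Y), (21,X), (23,X), (24,X), (25,Y), (27,Y), (31,Y), (38,Y)
ranks: 9->1, 16->2, 17->3, 20->4.5, 20->4.5, 21->6, 23->7, 24->8, 25->9, 27->10, 31->11, 38->12
Step 2: Rank sum for X: R1 = 1 + 3 + 4.5 + 6 + 7 + 8 = 29.5.
Step 3: U_X = R1 - n1(n1+1)/2 = 29.5 - 6*7/2 = 29.5 - 21 = 8.5.
       U_Y = n1*n2 - U_X = 36 - 8.5 = 27.5.
Step 4: Ties are present, so use the tie-corrected normal approximation (with continuity correction) for the p-value.
Step 5: p-value = 0.148829; compare to alpha = 0.1. fail to reject H0.

U_X = 8.5, p = 0.148829, fail to reject H0 at alpha = 0.1.


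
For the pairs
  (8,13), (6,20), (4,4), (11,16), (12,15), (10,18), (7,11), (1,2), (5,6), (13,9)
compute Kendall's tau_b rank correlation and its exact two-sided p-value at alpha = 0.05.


Step 1: Enumerate the 45 unordered pairs (i,j) with i<j and classify each by sign(x_j-x_i) * sign(y_j-y_i).
  (1,2):dx=-2,dy=+7->D; (1,3):dx=-4,dy=-9->C; (1,4):dx=+3,dy=+3->C; (1,5):dx=+4,dy=+2->C
  (1,6):dx=+2,dy=+5->C; (1,7):dx=-1,dy=-2->C; (1,8):dx=-7,dy=-11->C; (1,9):dx=-3,dy=-7->C
  (1,10):dx=+5,dy=-4->D; (2,3):dx=-2,dy=-16->C; (2,4):dx=+5,dy=-4->D; (2,5):dx=+6,dy=-5->D
  (2,6):dx=+4,dy=-2->D; (2,7):dx=+1,dy=-9->D; (2,8):dx=-5,dy=-18->C; (2,9):dx=-1,dy=-14->C
  (2,10):dx=+7,dy=-11->D; (3,4):dx=+7,dy=+12->C; (3,5):dx=+8,dy=+11->C; (3,6):dx=+6,dy=+14->C
  (3,7):dx=+3,dy=+7->C; (3,8):dx=-3,dy=-2->C; (3,9):dx=+1,dy=+2->C; (3,10):dx=+9,dy=+5->C
  (4,5):dx=+1,dy=-1->D; (4,6):dx=-1,dy=+2->D; (4,7):dx=-4,dy=-5->C; (4,8):dx=-10,dy=-14->C
  (4,9):dx=-6,dy=-10->C; (4,10):dx=+2,dy=-7->D; (5,6):dx=-2,dy=+3->D; (5,7):dx=-5,dy=-4->C
  (5,8):dx=-11,dy=-13->C; (5,9):dx=-7,dy=-9->C; (5,10):dx=+1,dy=-6->D; (6,7):dx=-3,dy=-7->C
  (6,8):dx=-9,dy=-16->C; (6,9):dx=-5,dy=-12->C; (6,10):dx=+3,dy=-9->D; (7,8):dx=-6,dy=-9->C
  (7,9):dx=-2,dy=-5->C; (7,10):dx=+6,dy=-2->D; (8,9):dx=+4,dy=+4->C; (8,10):dx=+12,dy=+7->C
  (9,10):dx=+8,dy=+3->C
Step 2: C = 31, D = 14, total pairs = 45.
Step 3: tau = (C - D)/(n(n-1)/2) = (31 - 14)/45 = 0.377778.
Step 4: Exact two-sided p-value (enumerate n! = 3628800 permutations of y under H0): p = 0.155742.
Step 5: alpha = 0.05. fail to reject H0.

tau_b = 0.3778 (C=31, D=14), p = 0.155742, fail to reject H0.


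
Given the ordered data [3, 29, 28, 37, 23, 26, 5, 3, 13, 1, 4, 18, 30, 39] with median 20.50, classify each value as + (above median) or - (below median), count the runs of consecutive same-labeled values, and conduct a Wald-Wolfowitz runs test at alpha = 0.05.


Step 1: Compute median = 20.50; label A = above, B = below.
Labels in order: BAAAAABBBBBBAA  (n_A = 7, n_B = 7)
Step 2: Count runs R = 4.
Step 3: Under H0 (random ordering), E[R] = 2*n_A*n_B/(n_A+n_B) + 1 = 2*7*7/14 + 1 = 8.0000.
        Var[R] = 2*n_A*n_B*(2*n_A*n_B - n_A - n_B) / ((n_A+n_B)^2 * (n_A+n_B-1)) = 8232/2548 = 3.2308.
        SD[R] = 1.7974.
Step 4: Continuity-corrected z = (R + 0.5 - E[R]) / SD[R] = (4 + 0.5 - 8.0000) / 1.7974 = -1.9472.
Step 5: Two-sided p-value via normal approximation = 2*(1 - Phi(|z|)) = 0.051508.
Step 6: alpha = 0.05. fail to reject H0.

R = 4, z = -1.9472, p = 0.051508, fail to reject H0.


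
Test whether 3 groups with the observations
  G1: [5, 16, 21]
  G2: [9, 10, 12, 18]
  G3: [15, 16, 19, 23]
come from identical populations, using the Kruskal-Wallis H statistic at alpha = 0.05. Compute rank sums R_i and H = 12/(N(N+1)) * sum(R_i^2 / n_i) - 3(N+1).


Step 1: Combine all N = 11 observations and assign midranks.
sorted (value, group, rank): (5,G1,1), (9,G2,2), (10,G2,3), (12,G2,4), (15,G3,5), (16,G1,6.5), (16,G3,6.5), (18,G2,8), (19,G3,9), (21,G1,10), (23,G3,11)
Step 2: Sum ranks within each group.
R_1 = 17.5 (n_1 = 3)
R_2 = 17 (n_2 = 4)
R_3 = 31.5 (n_3 = 4)
Step 3: H = 12/(N(N+1)) * sum(R_i^2/n_i) - 3(N+1)
     = 12/(11*12) * (17.5^2/3 + 17^2/4 + 31.5^2/4) - 3*12
     = 0.090909 * 422.396 - 36
     = 2.399621.
Step 4: Ties present; correction factor C = 1 - 6/(11^3 - 11) = 0.995455. Corrected H = 2.399621 / 0.995455 = 2.410578.
Step 5: Under H0, H ~ chi^2(2); p-value = 0.299605.
Step 6: alpha = 0.05. fail to reject H0.

H = 2.4106, df = 2, p = 0.299605, fail to reject H0.


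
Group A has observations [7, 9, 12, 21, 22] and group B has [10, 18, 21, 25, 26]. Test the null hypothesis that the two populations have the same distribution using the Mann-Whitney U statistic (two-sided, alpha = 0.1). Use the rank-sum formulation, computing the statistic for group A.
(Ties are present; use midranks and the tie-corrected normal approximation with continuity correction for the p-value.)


Step 1: Combine and sort all 10 observations; assign midranks.
sorted (value, group): (7,X), (9,X), (10,Y), (12,X), (18,Y), (21,X), (21,Y), (22,X), (25,Y), (26,Y)
ranks: 7->1, 9->2, 10->3, 12->4, 18->5, 21->6.5, 21->6.5, 22->8, 25->9, 26->10
Step 2: Rank sum for X: R1 = 1 + 2 + 4 + 6.5 + 8 = 21.5.
Step 3: U_X = R1 - n1(n1+1)/2 = 21.5 - 5*6/2 = 21.5 - 15 = 6.5.
       U_Y = n1*n2 - U_X = 25 - 6.5 = 18.5.
Step 4: Ties are present, so use the tie-corrected normal approximation (with continuity correction) for the p-value.
Step 5: p-value = 0.249153; compare to alpha = 0.1. fail to reject H0.

U_X = 6.5, p = 0.249153, fail to reject H0 at alpha = 0.1.


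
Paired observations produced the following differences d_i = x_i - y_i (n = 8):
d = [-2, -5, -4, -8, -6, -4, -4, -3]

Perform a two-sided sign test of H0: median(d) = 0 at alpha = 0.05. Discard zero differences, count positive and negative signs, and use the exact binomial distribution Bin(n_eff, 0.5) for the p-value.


Step 1: Discard zero differences. Original n = 8; n_eff = number of nonzero differences = 8.
Nonzero differences (with sign): -2, -5, -4, -8, -6, -4, -4, -3
Step 2: Count signs: positive = 0, negative = 8.
Step 3: Under H0: P(positive) = 0.5, so the number of positives S ~ Bin(8, 0.5).
Step 4: Two-sided exact p-value = sum of Bin(8,0.5) probabilities at or below the observed probability = 0.007812.
Step 5: alpha = 0.05. reject H0.

n_eff = 8, pos = 0, neg = 8, p = 0.007812, reject H0.


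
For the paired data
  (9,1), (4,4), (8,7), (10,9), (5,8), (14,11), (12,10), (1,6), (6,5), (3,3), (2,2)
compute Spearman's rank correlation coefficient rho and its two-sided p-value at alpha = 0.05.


Step 1: Rank x and y separately (midranks; no ties here).
rank(x): 9->8, 4->4, 8->7, 10->9, 5->5, 14->11, 12->10, 1->1, 6->6, 3->3, 2->2
rank(y): 1->1, 4->4, 7->7, 9->9, 8->8, 11->11, 10->10, 6->6, 5->5, 3->3, 2->2
Step 2: d_i = R_x(i) - R_y(i); compute d_i^2.
  (8-1)^2=49, (4-4)^2=0, (7-7)^2=0, (9-9)^2=0, (5-8)^2=9, (11-11)^2=0, (10-10)^2=0, (1-6)^2=25, (6-5)^2=1, (3-3)^2=0, (2-2)^2=0
sum(d^2) = 84.
Step 3: rho = 1 - 6*84 / (11*(11^2 - 1)) = 1 - 504/1320 = 0.618182.
Step 4: Under H0, t = rho * sqrt((n-2)/(1-rho^2)) = 2.3594 ~ t(9).
Step 5: Two-sided p-value from the t-distribution with 9 df = 0.042646.
Step 6: alpha = 0.05. reject H0.

rho = 0.6182, p = 0.042646, reject H0 at alpha = 0.05.


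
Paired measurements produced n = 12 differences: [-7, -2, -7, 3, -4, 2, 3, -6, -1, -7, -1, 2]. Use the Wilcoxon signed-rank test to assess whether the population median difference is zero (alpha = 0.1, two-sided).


Step 1: Drop any zero differences (none here) and take |d_i|.
|d| = [7, 2, 7, 3, 4, 2, 3, 6, 1, 7, 1, 2]
Step 2: Midrank |d_i| (ties get averaged ranks).
ranks: |7|->11, |2|->4, |7|->11, |3|->6.5, |4|->8, |2|->4, |3|->6.5, |6|->9, |1|->1.5, |7|->11, |1|->1.5, |2|->4
Step 3: Attach original signs; sum ranks with positive sign and with negative sign.
W+ = 6.5 + 4 + 6.5 + 4 = 21
W- = 11 + 4 + 11 + 8 + 9 + 1.5 + 11 + 1.5 = 57
(Check: W+ + W- = 78 should equal n(n+1)/2 = 78.)
Step 4: Test statistic W = min(W+, W-) = 21.
Step 5: Ties in |d|, so use the tie-corrected normal approximation.
        E[W] = n(n+1)/4 = 12*13/4 = 39.
        Tie groups: |d|=1 (t=2), |d|=2 (t=3), |d|=3 (t=2), |d|=7 (t=3); sum(t^3 - t) = 60.
        Var[W] = n(n+1)(2n+1)/24 - sum(t^3-t)/48 = 3900/24 - 60/48 = 161.25.
        z = (W - E[W]) / sqrt(Var[W]) = (21 - 39) / 12.6984 = -1.4175.
        Two-sided p = 2*Phi(z) = 0.156337.
Step 6: alpha = 0.1. fail to reject H0.

W+ = 21, W- = 57, W = min = 21, p = 0.156337, fail to reject H0.


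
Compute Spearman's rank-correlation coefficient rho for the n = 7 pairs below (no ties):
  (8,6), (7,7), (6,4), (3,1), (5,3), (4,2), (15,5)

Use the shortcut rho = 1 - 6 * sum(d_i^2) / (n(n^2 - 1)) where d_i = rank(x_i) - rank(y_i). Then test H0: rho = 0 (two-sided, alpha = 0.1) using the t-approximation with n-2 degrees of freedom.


Step 1: Rank x and y separately (midranks; no ties here).
rank(x): 8->6, 7->5, 6->4, 3->1, 5->3, 4->2, 15->7
rank(y): 6->6, 7->7, 4->4, 1->1, 3->3, 2->2, 5->5
Step 2: d_i = R_x(i) - R_y(i); compute d_i^2.
  (6-6)^2=0, (5-7)^2=4, (4-4)^2=0, (1-1)^2=0, (3-3)^2=0, (2-2)^2=0, (7-5)^2=4
sum(d^2) = 8.
Step 3: rho = 1 - 6*8 / (7*(7^2 - 1)) = 1 - 48/336 = 0.857143.
Step 4: Under H0, t = rho * sqrt((n-2)/(1-rho^2)) = 3.7210 ~ t(5).
Step 5: Two-sided p-value from the t-distribution with 5 df = 0.013697.
Step 6: alpha = 0.1. reject H0.

rho = 0.8571, p = 0.013697, reject H0 at alpha = 0.1.


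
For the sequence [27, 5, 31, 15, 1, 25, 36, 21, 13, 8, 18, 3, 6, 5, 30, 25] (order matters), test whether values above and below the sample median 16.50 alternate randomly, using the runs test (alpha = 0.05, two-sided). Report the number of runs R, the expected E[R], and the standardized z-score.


Step 1: Compute median = 16.50; label A = above, B = below.
Labels in order: ABABBAAABBABBBAA  (n_A = 8, n_B = 8)
Step 2: Count runs R = 9.
Step 3: Under H0 (random ordering), E[R] = 2*n_A*n_B/(n_A+n_B) + 1 = 2*8*8/16 + 1 = 9.0000.
        Var[R] = 2*n_A*n_B*(2*n_A*n_B - n_A - n_B) / ((n_A+n_B)^2 * (n_A+n_B-1)) = 14336/3840 = 3.7333.
        SD[R] = 1.9322.
Step 4: R = E[R], so z = 0 with no continuity correction.
Step 5: Two-sided p-value via normal approximation = 2*(1 - Phi(|z|)) = 1.000000.
Step 6: alpha = 0.05. fail to reject H0.

R = 9, z = 0.0000, p = 1.000000, fail to reject H0.


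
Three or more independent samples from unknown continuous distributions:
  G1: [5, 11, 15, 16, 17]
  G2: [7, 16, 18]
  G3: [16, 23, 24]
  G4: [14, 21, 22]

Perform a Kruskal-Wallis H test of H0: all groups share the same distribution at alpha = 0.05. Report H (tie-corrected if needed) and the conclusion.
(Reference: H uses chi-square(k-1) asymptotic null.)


Step 1: Combine all N = 14 observations and assign midranks.
sorted (value, group, rank): (5,G1,1), (7,G2,2), (11,G1,3), (14,G4,4), (15,G1,5), (16,G1,7), (16,G2,7), (16,G3,7), (17,G1,9), (18,G2,10), (21,G4,11), (22,G4,12), (23,G3,13), (24,G3,14)
Step 2: Sum ranks within each group.
R_1 = 25 (n_1 = 5)
R_2 = 19 (n_2 = 3)
R_3 = 34 (n_3 = 3)
R_4 = 27 (n_4 = 3)
Step 3: H = 12/(N(N+1)) * sum(R_i^2/n_i) - 3(N+1)
     = 12/(14*15) * (25^2/5 + 19^2/3 + 34^2/3 + 27^2/3) - 3*15
     = 0.057143 * 873.667 - 45
     = 4.923810.
Step 4: Ties present; correction factor C = 1 - 24/(14^3 - 14) = 0.991209. Corrected H = 4.923810 / 0.991209 = 4.967480.
Step 5: Under H0, H ~ chi^2(3); p-value = 0.174194.
Step 6: alpha = 0.05. fail to reject H0.

H = 4.9675, df = 3, p = 0.174194, fail to reject H0.


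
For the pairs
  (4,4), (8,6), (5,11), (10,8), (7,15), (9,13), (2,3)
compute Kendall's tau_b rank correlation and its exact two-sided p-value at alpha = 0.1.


Step 1: Enumerate the 21 unordered pairs (i,j) with i<j and classify each by sign(x_j-x_i) * sign(y_j-y_i).
  (1,2):dx=+4,dy=+2->C; (1,3):dx=+1,dy=+7->C; (1,4):dx=+6,dy=+4->C; (1,5):dx=+3,dy=+11->C
  (1,6):dx=+5,dy=+9->C; (1,7):dx=-2,dy=-1->C; (2,3):dx=-3,dy=+5->D; (2,4):dx=+2,dy=+2->C
  (2,5):dx=-1,dy=+9->D; (2,6):dx=+1,dy=+7->C; (2,7):dx=-6,dy=-3->C; (3,4):dx=+5,dy=-3->D
  (3,5):dx=+2,dy=+4->C; (3,6):dx=+4,dy=+2->C; (3,7):dx=-3,dy=-8->C; (4,5):dx=-3,dy=+7->D
  (4,6):dx=-1,dy=+5->D; (4,7):dx=-8,dy=-5->C; (5,6):dx=+2,dy=-2->D; (5,7):dx=-5,dy=-12->C
  (6,7):dx=-7,dy=-10->C
Step 2: C = 15, D = 6, total pairs = 21.
Step 3: tau = (C - D)/(n(n-1)/2) = (15 - 6)/21 = 0.428571.
Step 4: Exact two-sided p-value (enumerate n! = 5040 permutations of y under H0): p = 0.238889.
Step 5: alpha = 0.1. fail to reject H0.

tau_b = 0.4286 (C=15, D=6), p = 0.238889, fail to reject H0.


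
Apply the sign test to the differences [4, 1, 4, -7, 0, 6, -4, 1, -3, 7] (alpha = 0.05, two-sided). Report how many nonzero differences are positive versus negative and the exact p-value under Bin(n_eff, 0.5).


Step 1: Discard zero differences. Original n = 10; n_eff = number of nonzero differences = 9.
Nonzero differences (with sign): +4, +1, +4, -7, +6, -4, +1, -3, +7
Step 2: Count signs: positive = 6, negative = 3.
Step 3: Under H0: P(positive) = 0.5, so the number of positives S ~ Bin(9, 0.5).
Step 4: Two-sided exact p-value = sum of Bin(9,0.5) probabilities at or below the observed probability = 0.507812.
Step 5: alpha = 0.05. fail to reject H0.

n_eff = 9, pos = 6, neg = 3, p = 0.507812, fail to reject H0.


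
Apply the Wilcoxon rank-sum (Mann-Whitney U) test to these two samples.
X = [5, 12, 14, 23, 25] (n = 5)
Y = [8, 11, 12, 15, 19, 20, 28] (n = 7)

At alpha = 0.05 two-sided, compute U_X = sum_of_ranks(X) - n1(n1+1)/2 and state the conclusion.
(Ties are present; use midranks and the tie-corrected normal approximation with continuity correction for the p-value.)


Step 1: Combine and sort all 12 observations; assign midranks.
sorted (value, group): (5,X), (8,Y), (11,Y), (12,X), (12,Y), (14,X), (15,Y), (19,Y), (20,Y), (23,X), (25,X), (28,Y)
ranks: 5->1, 8->2, 11->3, 12->4.5, 12->4.5, 14->6, 15->7, 19->8, 20->9, 23->10, 25->11, 28->12
Step 2: Rank sum for X: R1 = 1 + 4.5 + 6 + 10 + 11 = 32.5.
Step 3: U_X = R1 - n1(n1+1)/2 = 32.5 - 5*6/2 = 32.5 - 15 = 17.5.
       U_Y = n1*n2 - U_X = 35 - 17.5 = 17.5.
Step 4: Ties are present, so use the tie-corrected normal approximation (with continuity correction) for the p-value.
Step 5: p-value = 1.000000; compare to alpha = 0.05. fail to reject H0.

U_X = 17.5, p = 1.000000, fail to reject H0 at alpha = 0.05.


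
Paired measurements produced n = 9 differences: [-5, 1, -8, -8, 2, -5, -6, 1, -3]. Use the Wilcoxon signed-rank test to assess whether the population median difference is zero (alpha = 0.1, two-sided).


Step 1: Drop any zero differences (none here) and take |d_i|.
|d| = [5, 1, 8, 8, 2, 5, 6, 1, 3]
Step 2: Midrank |d_i| (ties get averaged ranks).
ranks: |5|->5.5, |1|->1.5, |8|->8.5, |8|->8.5, |2|->3, |5|->5.5, |6|->7, |1|->1.5, |3|->4
Step 3: Attach original signs; sum ranks with positive sign and with negative sign.
W+ = 1.5 + 3 + 1.5 = 6
W- = 5.5 + 8.5 + 8.5 + 5.5 + 7 + 4 = 39
(Check: W+ + W- = 45 should equal n(n+1)/2 = 45.)
Step 4: Test statistic W = min(W+, W-) = 6.
Step 5: Ties in |d|, so use the tie-corrected normal approximation.
        E[W] = n(n+1)/4 = 9*10/4 = 22.5.
        Tie groups: |d|=1 (t=2), |d|=5 (t=2), |d|=8 (t=2); sum(t^3 - t) = 18.
        Var[W] = n(n+1)(2n+1)/24 - sum(t^3-t)/48 = 1710/24 - 18/48 = 70.875.
        z = (W - E[W]) / sqrt(Var[W]) = (6 - 22.5) / 8.4187 = -1.9599.
        Two-sided p = 2*Phi(z) = 0.050006.
Step 6: alpha = 0.1. reject H0.

W+ = 6, W- = 39, W = min = 6, p = 0.050006, reject H0.


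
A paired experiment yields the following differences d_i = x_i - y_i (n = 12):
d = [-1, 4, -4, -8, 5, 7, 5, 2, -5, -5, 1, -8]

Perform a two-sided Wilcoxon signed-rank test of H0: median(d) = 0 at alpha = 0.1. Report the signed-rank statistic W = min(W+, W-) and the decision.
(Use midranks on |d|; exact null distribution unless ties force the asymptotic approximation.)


Step 1: Drop any zero differences (none here) and take |d_i|.
|d| = [1, 4, 4, 8, 5, 7, 5, 2, 5, 5, 1, 8]
Step 2: Midrank |d_i| (ties get averaged ranks).
ranks: |1|->1.5, |4|->4.5, |4|->4.5, |8|->11.5, |5|->7.5, |7|->10, |5|->7.5, |2|->3, |5|->7.5, |5|->7.5, |1|->1.5, |8|->11.5
Step 3: Attach original signs; sum ranks with positive sign and with negative sign.
W+ = 4.5 + 7.5 + 10 + 7.5 + 3 + 1.5 = 34
W- = 1.5 + 4.5 + 11.5 + 7.5 + 7.5 + 11.5 = 44
(Check: W+ + W- = 78 should equal n(n+1)/2 = 78.)
Step 4: Test statistic W = min(W+, W-) = 34.
Step 5: Ties in |d|, so use the tie-corrected normal approximation.
        E[W] = n(n+1)/4 = 12*13/4 = 39.
        Tie groups: |d|=1 (t=2), |d|=4 (t=2), |d|=5 (t=4), |d|=8 (t=2); sum(t^3 - t) = 78.
        Var[W] = n(n+1)(2n+1)/24 - sum(t^3-t)/48 = 3900/24 - 78/48 = 160.875.
        z = (W - E[W]) / sqrt(Var[W]) = (34 - 39) / 12.6837 = -0.3942.
        Two-sided p = 2*Phi(z) = 0.693427.
Step 6: alpha = 0.1. fail to reject H0.

W+ = 34, W- = 44, W = min = 34, p = 0.693427, fail to reject H0.


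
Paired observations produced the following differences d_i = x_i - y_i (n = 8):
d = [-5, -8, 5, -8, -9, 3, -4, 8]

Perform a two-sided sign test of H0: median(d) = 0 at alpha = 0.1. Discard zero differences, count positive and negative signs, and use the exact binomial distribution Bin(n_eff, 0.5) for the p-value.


Step 1: Discard zero differences. Original n = 8; n_eff = number of nonzero differences = 8.
Nonzero differences (with sign): -5, -8, +5, -8, -9, +3, -4, +8
Step 2: Count signs: positive = 3, negative = 5.
Step 3: Under H0: P(positive) = 0.5, so the number of positives S ~ Bin(8, 0.5).
Step 4: Two-sided exact p-value = sum of Bin(8,0.5) probabilities at or below the observed probability = 0.726562.
Step 5: alpha = 0.1. fail to reject H0.

n_eff = 8, pos = 3, neg = 5, p = 0.726562, fail to reject H0.


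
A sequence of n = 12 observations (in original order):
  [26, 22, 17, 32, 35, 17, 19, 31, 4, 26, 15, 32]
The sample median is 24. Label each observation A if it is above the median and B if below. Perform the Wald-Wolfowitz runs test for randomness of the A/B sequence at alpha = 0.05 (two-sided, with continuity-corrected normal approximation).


Step 1: Compute median = 24; label A = above, B = below.
Labels in order: ABBAABBABABA  (n_A = 6, n_B = 6)
Step 2: Count runs R = 9.
Step 3: Under H0 (random ordering), E[R] = 2*n_A*n_B/(n_A+n_B) + 1 = 2*6*6/12 + 1 = 7.0000.
        Var[R] = 2*n_A*n_B*(2*n_A*n_B - n_A - n_B) / ((n_A+n_B)^2 * (n_A+n_B-1)) = 4320/1584 = 2.7273.
        SD[R] = 1.6514.
Step 4: Continuity-corrected z = (R - 0.5 - E[R]) / SD[R] = (9 - 0.5 - 7.0000) / 1.6514 = 0.9083.
Step 5: Two-sided p-value via normal approximation = 2*(1 - Phi(|z|)) = 0.363722.
Step 6: alpha = 0.05. fail to reject H0.

R = 9, z = 0.9083, p = 0.363722, fail to reject H0.


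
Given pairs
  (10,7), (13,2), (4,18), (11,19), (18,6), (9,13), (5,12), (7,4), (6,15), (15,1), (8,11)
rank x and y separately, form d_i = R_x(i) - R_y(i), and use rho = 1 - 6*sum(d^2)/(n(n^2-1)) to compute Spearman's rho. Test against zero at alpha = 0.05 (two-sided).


Step 1: Rank x and y separately (midranks; no ties here).
rank(x): 10->7, 13->9, 4->1, 11->8, 18->11, 9->6, 5->2, 7->4, 6->3, 15->10, 8->5
rank(y): 7->5, 2->2, 18->10, 19->11, 6->4, 13->8, 12->7, 4->3, 15->9, 1->1, 11->6
Step 2: d_i = R_x(i) - R_y(i); compute d_i^2.
  (7-5)^2=4, (9-2)^2=49, (1-10)^2=81, (8-11)^2=9, (11-4)^2=49, (6-8)^2=4, (2-7)^2=25, (4-3)^2=1, (3-9)^2=36, (10-1)^2=81, (5-6)^2=1
sum(d^2) = 340.
Step 3: rho = 1 - 6*340 / (11*(11^2 - 1)) = 1 - 2040/1320 = -0.545455.
Step 4: Under H0, t = rho * sqrt((n-2)/(1-rho^2)) = -1.9524 ~ t(9).
Step 5: Two-sided p-value from the t-distribution with 9 df = 0.082651.
Step 6: alpha = 0.05. fail to reject H0.

rho = -0.5455, p = 0.082651, fail to reject H0 at alpha = 0.05.


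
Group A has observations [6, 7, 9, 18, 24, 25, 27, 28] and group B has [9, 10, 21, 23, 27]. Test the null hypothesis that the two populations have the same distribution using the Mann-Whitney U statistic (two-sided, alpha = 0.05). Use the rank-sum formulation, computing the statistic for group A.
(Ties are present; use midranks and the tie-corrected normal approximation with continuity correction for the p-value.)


Step 1: Combine and sort all 13 observations; assign midranks.
sorted (value, group): (6,X), (7,X), (9,X), (9,Y), (10,Y), (18,X), (21,Y), (23,Y), (24,X), (25,X), (27,X), (27,Y), (28,X)
ranks: 6->1, 7->2, 9->3.5, 9->3.5, 10->5, 18->6, 21->7, 23->8, 24->9, 25->10, 27->11.5, 27->11.5, 28->13
Step 2: Rank sum for X: R1 = 1 + 2 + 3.5 + 6 + 9 + 10 + 11.5 + 13 = 56.
Step 3: U_X = R1 - n1(n1+1)/2 = 56 - 8*9/2 = 56 - 36 = 20.
       U_Y = n1*n2 - U_X = 40 - 20 = 20.
Step 4: Ties are present, so use the tie-corrected normal approximation (with continuity correction) for the p-value.
Step 5: p-value = 1.000000; compare to alpha = 0.05. fail to reject H0.

U_X = 20, p = 1.000000, fail to reject H0 at alpha = 0.05.


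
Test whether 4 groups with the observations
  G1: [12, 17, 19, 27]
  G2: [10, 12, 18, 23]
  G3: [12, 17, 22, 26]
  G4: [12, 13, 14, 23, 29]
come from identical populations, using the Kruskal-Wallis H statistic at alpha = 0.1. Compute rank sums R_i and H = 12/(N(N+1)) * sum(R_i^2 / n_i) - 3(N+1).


Step 1: Combine all N = 17 observations and assign midranks.
sorted (value, group, rank): (10,G2,1), (12,G1,3.5), (12,G2,3.5), (12,G3,3.5), (12,G4,3.5), (13,G4,6), (14,G4,7), (17,G1,8.5), (17,G3,8.5), (18,G2,10), (19,G1,11), (22,G3,12), (23,G2,13.5), (23,G4,13.5), (26,G3,15), (27,G1,16), (29,G4,17)
Step 2: Sum ranks within each group.
R_1 = 39 (n_1 = 4)
R_2 = 28 (n_2 = 4)
R_3 = 39 (n_3 = 4)
R_4 = 47 (n_4 = 5)
Step 3: H = 12/(N(N+1)) * sum(R_i^2/n_i) - 3(N+1)
     = 12/(17*18) * (39^2/4 + 28^2/4 + 39^2/4 + 47^2/5) - 3*18
     = 0.039216 * 1398.3 - 54
     = 0.835294.
Step 4: Ties present; correction factor C = 1 - 72/(17^3 - 17) = 0.985294. Corrected H = 0.835294 / 0.985294 = 0.847761.
Step 5: Under H0, H ~ chi^2(3); p-value = 0.838012.
Step 6: alpha = 0.1. fail to reject H0.

H = 0.8478, df = 3, p = 0.838012, fail to reject H0.


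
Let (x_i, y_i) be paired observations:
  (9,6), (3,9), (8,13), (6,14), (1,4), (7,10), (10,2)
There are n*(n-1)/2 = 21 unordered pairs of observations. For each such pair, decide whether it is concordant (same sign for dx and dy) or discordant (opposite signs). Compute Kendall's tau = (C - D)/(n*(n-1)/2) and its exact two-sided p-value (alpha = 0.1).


Step 1: Enumerate the 21 unordered pairs (i,j) with i<j and classify each by sign(x_j-x_i) * sign(y_j-y_i).
  (1,2):dx=-6,dy=+3->D; (1,3):dx=-1,dy=+7->D; (1,4):dx=-3,dy=+8->D; (1,5):dx=-8,dy=-2->C
  (1,6):dx=-2,dy=+4->D; (1,7):dx=+1,dy=-4->D; (2,3):dx=+5,dy=+4->C; (2,4):dx=+3,dy=+5->C
  (2,5):dx=-2,dy=-5->C; (2,6):dx=+4,dy=+1->C; (2,7):dx=+7,dy=-7->D; (3,4):dx=-2,dy=+1->D
  (3,5):dx=-7,dy=-9->C; (3,6):dx=-1,dy=-3->C; (3,7):dx=+2,dy=-11->D; (4,5):dx=-5,dy=-10->C
  (4,6):dx=+1,dy=-4->D; (4,7):dx=+4,dy=-12->D; (5,6):dx=+6,dy=+6->C; (5,7):dx=+9,dy=-2->D
  (6,7):dx=+3,dy=-8->D
Step 2: C = 9, D = 12, total pairs = 21.
Step 3: tau = (C - D)/(n(n-1)/2) = (9 - 12)/21 = -0.142857.
Step 4: Exact two-sided p-value (enumerate n! = 5040 permutations of y under H0): p = 0.772619.
Step 5: alpha = 0.1. fail to reject H0.

tau_b = -0.1429 (C=9, D=12), p = 0.772619, fail to reject H0.


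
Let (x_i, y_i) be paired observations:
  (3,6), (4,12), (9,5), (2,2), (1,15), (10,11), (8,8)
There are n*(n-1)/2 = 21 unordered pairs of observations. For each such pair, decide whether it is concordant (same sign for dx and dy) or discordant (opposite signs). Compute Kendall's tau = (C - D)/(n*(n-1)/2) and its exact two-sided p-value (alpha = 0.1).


Step 1: Enumerate the 21 unordered pairs (i,j) with i<j and classify each by sign(x_j-x_i) * sign(y_j-y_i).
  (1,2):dx=+1,dy=+6->C; (1,3):dx=+6,dy=-1->D; (1,4):dx=-1,dy=-4->C; (1,5):dx=-2,dy=+9->D
  (1,6):dx=+7,dy=+5->C; (1,7):dx=+5,dy=+2->C; (2,3):dx=+5,dy=-7->D; (2,4):dx=-2,dy=-10->C
  (2,5):dx=-3,dy=+3->D; (2,6):dx=+6,dy=-1->D; (2,7):dx=+4,dy=-4->D; (3,4):dx=-7,dy=-3->C
  (3,5):dx=-8,dy=+10->D; (3,6):dx=+1,dy=+6->C; (3,7):dx=-1,dy=+3->D; (4,5):dx=-1,dy=+13->D
  (4,6):dx=+8,dy=+9->C; (4,7):dx=+6,dy=+6->C; (5,6):dx=+9,dy=-4->D; (5,7):dx=+7,dy=-7->D
  (6,7):dx=-2,dy=-3->C
Step 2: C = 10, D = 11, total pairs = 21.
Step 3: tau = (C - D)/(n(n-1)/2) = (10 - 11)/21 = -0.047619.
Step 4: Exact two-sided p-value (enumerate n! = 5040 permutations of y under H0): p = 1.000000.
Step 5: alpha = 0.1. fail to reject H0.

tau_b = -0.0476 (C=10, D=11), p = 1.000000, fail to reject H0.


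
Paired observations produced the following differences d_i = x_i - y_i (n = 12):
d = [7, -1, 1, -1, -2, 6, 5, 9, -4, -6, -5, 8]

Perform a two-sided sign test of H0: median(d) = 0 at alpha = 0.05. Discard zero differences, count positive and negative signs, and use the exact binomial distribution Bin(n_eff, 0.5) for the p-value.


Step 1: Discard zero differences. Original n = 12; n_eff = number of nonzero differences = 12.
Nonzero differences (with sign): +7, -1, +1, -1, -2, +6, +5, +9, -4, -6, -5, +8
Step 2: Count signs: positive = 6, negative = 6.
Step 3: Under H0: P(positive) = 0.5, so the number of positives S ~ Bin(12, 0.5).
Step 4: Two-sided exact p-value = sum of Bin(12,0.5) probabilities at or below the observed probability = 1.000000.
Step 5: alpha = 0.05. fail to reject H0.

n_eff = 12, pos = 6, neg = 6, p = 1.000000, fail to reject H0.


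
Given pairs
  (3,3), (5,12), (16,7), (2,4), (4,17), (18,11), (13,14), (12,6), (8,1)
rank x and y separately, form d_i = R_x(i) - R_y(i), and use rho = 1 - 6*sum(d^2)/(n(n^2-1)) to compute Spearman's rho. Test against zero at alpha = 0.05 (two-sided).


Step 1: Rank x and y separately (midranks; no ties here).
rank(x): 3->2, 5->4, 16->8, 2->1, 4->3, 18->9, 13->7, 12->6, 8->5
rank(y): 3->2, 12->7, 7->5, 4->3, 17->9, 11->6, 14->8, 6->4, 1->1
Step 2: d_i = R_x(i) - R_y(i); compute d_i^2.
  (2-2)^2=0, (4-7)^2=9, (8-5)^2=9, (1-3)^2=4, (3-9)^2=36, (9-6)^2=9, (7-8)^2=1, (6-4)^2=4, (5-1)^2=16
sum(d^2) = 88.
Step 3: rho = 1 - 6*88 / (9*(9^2 - 1)) = 1 - 528/720 = 0.266667.
Step 4: Under H0, t = rho * sqrt((n-2)/(1-rho^2)) = 0.7320 ~ t(7).
Step 5: Two-sided p-value from the t-distribution with 7 df = 0.487922.
Step 6: alpha = 0.05. fail to reject H0.

rho = 0.2667, p = 0.487922, fail to reject H0 at alpha = 0.05.


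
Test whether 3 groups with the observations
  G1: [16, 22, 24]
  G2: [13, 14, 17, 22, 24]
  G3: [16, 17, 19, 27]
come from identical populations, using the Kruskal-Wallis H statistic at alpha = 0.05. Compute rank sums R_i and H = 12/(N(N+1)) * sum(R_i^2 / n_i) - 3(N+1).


Step 1: Combine all N = 12 observations and assign midranks.
sorted (value, group, rank): (13,G2,1), (14,G2,2), (16,G1,3.5), (16,G3,3.5), (17,G2,5.5), (17,G3,5.5), (19,G3,7), (22,G1,8.5), (22,G2,8.5), (24,G1,10.5), (24,G2,10.5), (27,G3,12)
Step 2: Sum ranks within each group.
R_1 = 22.5 (n_1 = 3)
R_2 = 27.5 (n_2 = 5)
R_3 = 28 (n_3 = 4)
Step 3: H = 12/(N(N+1)) * sum(R_i^2/n_i) - 3(N+1)
     = 12/(12*13) * (22.5^2/3 + 27.5^2/5 + 28^2/4) - 3*13
     = 0.076923 * 516 - 39
     = 0.692308.
Step 4: Ties present; correction factor C = 1 - 24/(12^3 - 12) = 0.986014. Corrected H = 0.692308 / 0.986014 = 0.702128.
Step 5: Under H0, H ~ chi^2(2); p-value = 0.703939.
Step 6: alpha = 0.05. fail to reject H0.

H = 0.7021, df = 2, p = 0.703939, fail to reject H0.


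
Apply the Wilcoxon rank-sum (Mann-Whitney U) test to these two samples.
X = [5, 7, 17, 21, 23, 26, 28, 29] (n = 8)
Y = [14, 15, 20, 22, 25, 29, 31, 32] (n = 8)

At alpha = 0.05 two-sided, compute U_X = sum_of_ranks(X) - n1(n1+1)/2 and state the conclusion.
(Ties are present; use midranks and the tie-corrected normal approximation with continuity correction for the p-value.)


Step 1: Combine and sort all 16 observations; assign midranks.
sorted (value, group): (5,X), (7,X), (14,Y), (15,Y), (17,X), (20,Y), (21,X), (22,Y), (23,X), (25,Y), (26,X), (28,X), (29,X), (29,Y), (31,Y), (32,Y)
ranks: 5->1, 7->2, 14->3, 15->4, 17->5, 20->6, 21->7, 22->8, 23->9, 25->10, 26->11, 28->12, 29->13.5, 29->13.5, 31->15, 32->16
Step 2: Rank sum for X: R1 = 1 + 2 + 5 + 7 + 9 + 11 + 12 + 13.5 = 60.5.
Step 3: U_X = R1 - n1(n1+1)/2 = 60.5 - 8*9/2 = 60.5 - 36 = 24.5.
       U_Y = n1*n2 - U_X = 64 - 24.5 = 39.5.
Step 4: Ties are present, so use the tie-corrected normal approximation (with continuity correction) for the p-value.
Step 5: p-value = 0.461920; compare to alpha = 0.05. fail to reject H0.

U_X = 24.5, p = 0.461920, fail to reject H0 at alpha = 0.05.


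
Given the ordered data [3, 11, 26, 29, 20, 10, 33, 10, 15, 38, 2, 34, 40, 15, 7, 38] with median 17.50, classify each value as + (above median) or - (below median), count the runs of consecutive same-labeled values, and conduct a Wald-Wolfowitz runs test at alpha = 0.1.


Step 1: Compute median = 17.50; label A = above, B = below.
Labels in order: BBAAABABBABAABBA  (n_A = 8, n_B = 8)
Step 2: Count runs R = 10.
Step 3: Under H0 (random ordering), E[R] = 2*n_A*n_B/(n_A+n_B) + 1 = 2*8*8/16 + 1 = 9.0000.
        Var[R] = 2*n_A*n_B*(2*n_A*n_B - n_A - n_B) / ((n_A+n_B)^2 * (n_A+n_B-1)) = 14336/3840 = 3.7333.
        SD[R] = 1.9322.
Step 4: Continuity-corrected z = (R - 0.5 - E[R]) / SD[R] = (10 - 0.5 - 9.0000) / 1.9322 = 0.2588.
Step 5: Two-sided p-value via normal approximation = 2*(1 - Phi(|z|)) = 0.795809.
Step 6: alpha = 0.1. fail to reject H0.

R = 10, z = 0.2588, p = 0.795809, fail to reject H0.


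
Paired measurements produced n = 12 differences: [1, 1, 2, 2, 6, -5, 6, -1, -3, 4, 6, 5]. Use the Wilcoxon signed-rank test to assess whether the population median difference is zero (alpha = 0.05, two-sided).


Step 1: Drop any zero differences (none here) and take |d_i|.
|d| = [1, 1, 2, 2, 6, 5, 6, 1, 3, 4, 6, 5]
Step 2: Midrank |d_i| (ties get averaged ranks).
ranks: |1|->2, |1|->2, |2|->4.5, |2|->4.5, |6|->11, |5|->8.5, |6|->11, |1|->2, |3|->6, |4|->7, |6|->11, |5|->8.5
Step 3: Attach original signs; sum ranks with positive sign and with negative sign.
W+ = 2 + 2 + 4.5 + 4.5 + 11 + 11 + 7 + 11 + 8.5 = 61.5
W- = 8.5 + 2 + 6 = 16.5
(Check: W+ + W- = 78 should equal n(n+1)/2 = 78.)
Step 4: Test statistic W = min(W+, W-) = 16.5.
Step 5: Ties in |d|, so use the tie-corrected normal approximation.
        E[W] = n(n+1)/4 = 12*13/4 = 39.
        Tie groups: |d|=1 (t=3), |d|=2 (t=2), |d|=5 (t=2), |d|=6 (t=3); sum(t^3 - t) = 60.
        Var[W] = n(n+1)(2n+1)/24 - sum(t^3-t)/48 = 3900/24 - 60/48 = 161.25.
        z = (W - E[W]) / sqrt(Var[W]) = (16.5 - 39) / 12.6984 = -1.7719.
        Two-sided p = 2*Phi(z) = 0.076416.
Step 6: alpha = 0.05. fail to reject H0.

W+ = 61.5, W- = 16.5, W = min = 16.5, p = 0.076416, fail to reject H0.
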